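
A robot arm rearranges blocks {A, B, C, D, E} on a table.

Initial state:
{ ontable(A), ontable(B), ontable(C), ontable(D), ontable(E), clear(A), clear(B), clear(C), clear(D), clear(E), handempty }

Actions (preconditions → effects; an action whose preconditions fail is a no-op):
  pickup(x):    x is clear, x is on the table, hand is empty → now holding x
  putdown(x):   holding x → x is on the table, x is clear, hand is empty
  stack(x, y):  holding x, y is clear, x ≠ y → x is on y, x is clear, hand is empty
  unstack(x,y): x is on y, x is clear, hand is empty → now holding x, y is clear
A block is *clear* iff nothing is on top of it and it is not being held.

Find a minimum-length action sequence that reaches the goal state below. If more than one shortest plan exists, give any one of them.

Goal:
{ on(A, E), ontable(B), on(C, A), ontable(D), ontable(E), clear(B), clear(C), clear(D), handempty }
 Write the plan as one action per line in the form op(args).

step 1 (pickup(A)): towers=[B; C; D; E] holding=A
step 2 (stack(A, E)): towers=[B; C; D; E/A] holding=-
step 3 (pickup(C)): towers=[B; D; E/A] holding=C
step 4 (stack(C, A)): towers=[B; D; E/A/C] holding=-
goal check: towers=[B; D; E/A/C] holding=- — reached (length 4, optimal by BFS)

pickup(A)
stack(A, E)
pickup(C)
stack(C, A)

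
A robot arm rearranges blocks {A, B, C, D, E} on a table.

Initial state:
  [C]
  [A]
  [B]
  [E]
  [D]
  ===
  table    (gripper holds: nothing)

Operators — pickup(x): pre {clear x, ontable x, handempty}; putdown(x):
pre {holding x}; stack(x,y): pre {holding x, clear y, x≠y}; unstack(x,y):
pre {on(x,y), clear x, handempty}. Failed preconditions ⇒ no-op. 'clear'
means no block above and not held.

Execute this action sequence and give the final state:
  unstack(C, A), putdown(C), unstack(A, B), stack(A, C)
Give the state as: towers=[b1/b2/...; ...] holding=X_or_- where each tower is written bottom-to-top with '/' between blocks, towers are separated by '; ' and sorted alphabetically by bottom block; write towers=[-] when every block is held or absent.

towers=[C/A; D/E/B] holding=-

step 1 (unstack(C, A)): towers=[D/E/B/A] holding=C
step 2 (putdown(C)): towers=[C; D/E/B/A] holding=-
step 3 (unstack(A, B)): towers=[C; D/E/B] holding=A
step 4 (stack(A, C)): towers=[C/A; D/E/B] holding=-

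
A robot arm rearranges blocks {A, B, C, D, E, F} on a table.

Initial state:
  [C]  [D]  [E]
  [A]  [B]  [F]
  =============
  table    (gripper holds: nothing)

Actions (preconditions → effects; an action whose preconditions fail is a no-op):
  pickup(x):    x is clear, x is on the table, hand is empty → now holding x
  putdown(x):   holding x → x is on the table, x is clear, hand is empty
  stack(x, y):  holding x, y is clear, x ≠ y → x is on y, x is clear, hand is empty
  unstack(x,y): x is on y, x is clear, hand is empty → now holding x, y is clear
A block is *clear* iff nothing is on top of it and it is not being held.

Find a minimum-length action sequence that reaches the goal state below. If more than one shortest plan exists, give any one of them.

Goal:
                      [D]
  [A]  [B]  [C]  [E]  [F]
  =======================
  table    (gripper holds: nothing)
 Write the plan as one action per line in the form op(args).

unstack(E, F)
putdown(E)
unstack(D, B)
stack(D, F)
unstack(C, A)
putdown(C)

step 1 (unstack(E, F)): towers=[A/C; B/D; F] holding=E
step 2 (putdown(E)): towers=[A/C; B/D; E; F] holding=-
step 3 (unstack(D, B)): towers=[A/C; B; E; F] holding=D
step 4 (stack(D, F)): towers=[A/C; B; E; F/D] holding=-
step 5 (unstack(C, A)): towers=[A; B; E; F/D] holding=C
step 6 (putdown(C)): towers=[A; B; C; E; F/D] holding=-
goal check: towers=[A; B; C; E; F/D] holding=- — reached (length 6, optimal by BFS)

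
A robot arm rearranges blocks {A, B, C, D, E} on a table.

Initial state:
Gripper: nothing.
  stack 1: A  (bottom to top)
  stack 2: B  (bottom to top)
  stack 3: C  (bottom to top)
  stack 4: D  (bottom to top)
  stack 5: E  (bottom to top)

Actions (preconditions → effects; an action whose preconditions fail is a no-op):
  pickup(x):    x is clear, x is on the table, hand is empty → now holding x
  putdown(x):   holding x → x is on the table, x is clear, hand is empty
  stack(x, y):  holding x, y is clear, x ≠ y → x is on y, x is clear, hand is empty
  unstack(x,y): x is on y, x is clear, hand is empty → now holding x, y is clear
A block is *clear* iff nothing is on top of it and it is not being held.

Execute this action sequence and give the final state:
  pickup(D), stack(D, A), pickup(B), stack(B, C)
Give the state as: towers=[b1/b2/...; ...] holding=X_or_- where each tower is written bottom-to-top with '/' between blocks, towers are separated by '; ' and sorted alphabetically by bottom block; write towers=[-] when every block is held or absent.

towers=[A/D; C/B; E] holding=-

step 1 (pickup(D)): towers=[A; B; C; E] holding=D
step 2 (stack(D, A)): towers=[A/D; B; C; E] holding=-
step 3 (pickup(B)): towers=[A/D; C; E] holding=B
step 4 (stack(B, C)): towers=[A/D; C/B; E] holding=-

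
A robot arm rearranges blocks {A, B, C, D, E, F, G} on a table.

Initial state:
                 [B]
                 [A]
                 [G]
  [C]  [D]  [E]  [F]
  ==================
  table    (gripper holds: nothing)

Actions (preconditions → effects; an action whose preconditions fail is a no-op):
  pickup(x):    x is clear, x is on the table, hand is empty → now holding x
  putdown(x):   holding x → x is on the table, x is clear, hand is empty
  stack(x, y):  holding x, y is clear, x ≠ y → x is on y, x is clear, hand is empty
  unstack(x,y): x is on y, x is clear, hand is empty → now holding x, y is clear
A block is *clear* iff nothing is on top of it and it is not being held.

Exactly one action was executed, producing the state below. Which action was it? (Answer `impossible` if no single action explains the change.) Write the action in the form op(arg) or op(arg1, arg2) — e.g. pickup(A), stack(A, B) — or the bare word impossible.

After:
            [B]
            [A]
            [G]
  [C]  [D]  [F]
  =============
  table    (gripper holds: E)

target: towers=[C; D; F/G/A/B] holding=E
     unstack(B, A) → towers=[C; D; E; F/G/A] holding=B
         pickup(D) → towers=[C; E; F/G/A/B] holding=D
         pickup(E) → towers=[C; D; F/G/A/B] holding=E  ← match
         pickup(C) → towers=[D; E; F/G/A/B] holding=C

pickup(E)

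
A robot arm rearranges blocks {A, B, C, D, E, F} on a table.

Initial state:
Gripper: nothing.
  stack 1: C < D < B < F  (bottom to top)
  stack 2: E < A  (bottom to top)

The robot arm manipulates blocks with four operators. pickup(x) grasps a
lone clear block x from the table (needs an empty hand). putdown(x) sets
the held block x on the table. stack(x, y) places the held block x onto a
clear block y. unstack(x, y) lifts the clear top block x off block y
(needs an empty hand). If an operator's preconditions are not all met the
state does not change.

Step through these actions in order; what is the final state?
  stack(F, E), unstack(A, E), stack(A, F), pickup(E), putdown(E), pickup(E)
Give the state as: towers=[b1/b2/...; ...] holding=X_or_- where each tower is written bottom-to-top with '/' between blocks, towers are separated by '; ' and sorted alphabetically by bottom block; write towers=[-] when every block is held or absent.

towers=[C/D/B/F/A] holding=E

step 1 (stack(F, E)) [no-op]: towers=[C/D/B/F; E/A] holding=-
step 2 (unstack(A, E)): towers=[C/D/B/F; E] holding=A
step 3 (stack(A, F)): towers=[C/D/B/F/A; E] holding=-
step 4 (pickup(E)): towers=[C/D/B/F/A] holding=E
step 5 (putdown(E)): towers=[C/D/B/F/A; E] holding=-
step 6 (pickup(E)): towers=[C/D/B/F/A] holding=E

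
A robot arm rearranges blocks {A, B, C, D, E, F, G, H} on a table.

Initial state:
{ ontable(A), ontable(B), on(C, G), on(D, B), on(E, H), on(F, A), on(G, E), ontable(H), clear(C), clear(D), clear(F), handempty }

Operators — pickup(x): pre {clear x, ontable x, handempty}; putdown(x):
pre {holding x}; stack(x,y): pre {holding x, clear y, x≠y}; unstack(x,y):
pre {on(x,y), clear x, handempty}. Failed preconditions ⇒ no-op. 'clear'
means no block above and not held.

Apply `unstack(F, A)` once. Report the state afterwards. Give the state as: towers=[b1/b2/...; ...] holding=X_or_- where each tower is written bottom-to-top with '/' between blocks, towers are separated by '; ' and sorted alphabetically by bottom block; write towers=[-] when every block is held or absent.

towers=[A; B/D; H/E/G/C] holding=F

before: towers=[A/F; B/D; H/E/G/C] holding=-
pre[unstack(F, A)]: on(F,A) yes, clear(F) yes, handempty yes
all met → apply unstack(F, A)
after:  towers=[A; B/D; H/E/G/C] holding=F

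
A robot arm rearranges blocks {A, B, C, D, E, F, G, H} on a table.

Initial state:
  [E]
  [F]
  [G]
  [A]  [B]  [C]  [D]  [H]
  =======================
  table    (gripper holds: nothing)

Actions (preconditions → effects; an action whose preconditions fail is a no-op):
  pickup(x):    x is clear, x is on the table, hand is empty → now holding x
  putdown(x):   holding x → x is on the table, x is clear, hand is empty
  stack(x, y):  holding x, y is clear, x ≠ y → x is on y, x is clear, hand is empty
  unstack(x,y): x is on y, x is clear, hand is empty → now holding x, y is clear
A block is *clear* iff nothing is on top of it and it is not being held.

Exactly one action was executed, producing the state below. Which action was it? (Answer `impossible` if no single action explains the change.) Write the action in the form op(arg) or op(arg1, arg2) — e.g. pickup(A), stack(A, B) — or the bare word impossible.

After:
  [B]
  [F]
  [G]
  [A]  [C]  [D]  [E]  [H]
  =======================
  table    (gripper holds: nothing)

impossible

target: towers=[A/G/F/B; C; D; E; H] holding=-
     unstack(E, F) → towers=[A/G/F; B; C; D; H] holding=E
         pickup(H) → towers=[A/G/F/E; B; C; D] holding=H
         pickup(B) → towers=[A/G/F/E; C; D; H] holding=B
         pickup(D) → towers=[A/G/F/E; B; C; H] holding=D
         pickup(C) → towers=[A/G/F/E; B; D; H] holding=C
none of the 5 applicable actions match → impossible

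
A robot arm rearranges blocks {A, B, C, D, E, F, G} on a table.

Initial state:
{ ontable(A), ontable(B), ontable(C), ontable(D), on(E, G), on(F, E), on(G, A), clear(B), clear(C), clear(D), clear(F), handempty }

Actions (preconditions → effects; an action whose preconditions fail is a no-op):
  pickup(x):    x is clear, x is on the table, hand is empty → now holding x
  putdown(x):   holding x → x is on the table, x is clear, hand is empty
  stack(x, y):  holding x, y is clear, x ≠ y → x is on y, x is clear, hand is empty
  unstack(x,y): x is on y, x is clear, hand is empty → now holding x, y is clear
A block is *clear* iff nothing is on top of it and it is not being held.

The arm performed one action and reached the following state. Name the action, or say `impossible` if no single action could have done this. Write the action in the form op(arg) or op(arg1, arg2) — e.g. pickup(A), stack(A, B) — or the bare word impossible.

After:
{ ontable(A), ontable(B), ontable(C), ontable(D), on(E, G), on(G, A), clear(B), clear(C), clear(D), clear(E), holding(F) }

unstack(F, E)

target: towers=[A/G/E; B; C; D] holding=F
         pickup(B) → towers=[A/G/E/F; C; D] holding=B
     unstack(F, E) → towers=[A/G/E; B; C; D] holding=F  ← match
         pickup(D) → towers=[A/G/E/F; B; C] holding=D
         pickup(C) → towers=[A/G/E/F; B; D] holding=C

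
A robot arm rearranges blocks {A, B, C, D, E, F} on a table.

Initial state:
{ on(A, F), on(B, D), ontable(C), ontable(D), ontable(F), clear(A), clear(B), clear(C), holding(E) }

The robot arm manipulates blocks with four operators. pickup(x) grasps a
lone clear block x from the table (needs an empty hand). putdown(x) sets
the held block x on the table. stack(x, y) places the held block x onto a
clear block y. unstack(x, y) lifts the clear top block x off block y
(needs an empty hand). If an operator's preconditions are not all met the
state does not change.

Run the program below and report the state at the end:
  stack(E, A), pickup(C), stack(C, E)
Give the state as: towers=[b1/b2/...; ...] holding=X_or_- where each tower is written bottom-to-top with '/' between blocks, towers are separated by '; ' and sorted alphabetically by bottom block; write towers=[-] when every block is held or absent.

step 1 (stack(E, A)): towers=[C; D/B; F/A/E] holding=-
step 2 (pickup(C)): towers=[D/B; F/A/E] holding=C
step 3 (stack(C, E)): towers=[D/B; F/A/E/C] holding=-

towers=[D/B; F/A/E/C] holding=-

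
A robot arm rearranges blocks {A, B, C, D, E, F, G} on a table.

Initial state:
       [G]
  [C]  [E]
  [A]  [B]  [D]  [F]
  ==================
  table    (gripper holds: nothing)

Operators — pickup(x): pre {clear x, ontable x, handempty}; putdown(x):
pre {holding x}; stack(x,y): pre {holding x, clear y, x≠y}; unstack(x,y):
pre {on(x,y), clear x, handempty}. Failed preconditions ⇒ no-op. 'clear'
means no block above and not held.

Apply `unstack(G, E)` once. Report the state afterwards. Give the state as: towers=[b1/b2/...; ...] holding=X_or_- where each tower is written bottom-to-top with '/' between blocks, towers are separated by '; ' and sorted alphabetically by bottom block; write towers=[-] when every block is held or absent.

towers=[A/C; B/E; D; F] holding=G

before: towers=[A/C; B/E/G; D; F] holding=-
pre[unstack(G, E)]: on(G,E) ✓, clear(G) ✓, handempty ✓
all met → apply unstack(G, E)
after:  towers=[A/C; B/E; D; F] holding=G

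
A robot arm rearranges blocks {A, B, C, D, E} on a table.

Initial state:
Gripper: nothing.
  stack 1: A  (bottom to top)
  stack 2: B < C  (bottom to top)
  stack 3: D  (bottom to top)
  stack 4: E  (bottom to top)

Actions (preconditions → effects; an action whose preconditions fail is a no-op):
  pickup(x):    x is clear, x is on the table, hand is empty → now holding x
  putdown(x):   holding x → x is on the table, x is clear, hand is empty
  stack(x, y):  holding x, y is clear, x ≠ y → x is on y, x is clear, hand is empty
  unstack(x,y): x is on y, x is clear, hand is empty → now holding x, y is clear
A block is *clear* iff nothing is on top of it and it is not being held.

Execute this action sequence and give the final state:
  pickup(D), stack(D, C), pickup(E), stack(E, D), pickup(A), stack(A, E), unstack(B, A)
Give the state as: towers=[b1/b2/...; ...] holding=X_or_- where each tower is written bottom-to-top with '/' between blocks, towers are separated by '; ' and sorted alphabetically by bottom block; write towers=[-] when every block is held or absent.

step 1 (pickup(D)): towers=[A; B/C; E] holding=D
step 2 (stack(D, C)): towers=[A; B/C/D; E] holding=-
step 3 (pickup(E)): towers=[A; B/C/D] holding=E
step 4 (stack(E, D)): towers=[A; B/C/D/E] holding=-
step 5 (pickup(A)): towers=[B/C/D/E] holding=A
step 6 (stack(A, E)): towers=[B/C/D/E/A] holding=-
step 7 (unstack(B, A)) [no-op]: towers=[B/C/D/E/A] holding=-

towers=[B/C/D/E/A] holding=-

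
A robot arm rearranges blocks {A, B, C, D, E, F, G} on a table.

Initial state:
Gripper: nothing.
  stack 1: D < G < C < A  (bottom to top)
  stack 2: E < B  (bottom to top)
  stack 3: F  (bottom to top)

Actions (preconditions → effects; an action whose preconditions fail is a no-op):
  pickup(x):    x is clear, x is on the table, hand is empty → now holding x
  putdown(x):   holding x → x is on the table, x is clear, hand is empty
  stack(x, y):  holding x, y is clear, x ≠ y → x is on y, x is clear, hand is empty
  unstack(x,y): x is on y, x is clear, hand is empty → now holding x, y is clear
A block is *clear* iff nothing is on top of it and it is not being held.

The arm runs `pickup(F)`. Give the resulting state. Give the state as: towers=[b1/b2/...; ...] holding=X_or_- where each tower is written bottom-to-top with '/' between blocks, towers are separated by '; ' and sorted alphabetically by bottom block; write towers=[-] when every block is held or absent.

before: towers=[D/G/C/A; E/B; F] holding=-
pre[pickup(F)]: clear(F) ✓, ontable(F) ✓, handempty ✓
all met → apply pickup(F)
after:  towers=[D/G/C/A; E/B] holding=F

towers=[D/G/C/A; E/B] holding=F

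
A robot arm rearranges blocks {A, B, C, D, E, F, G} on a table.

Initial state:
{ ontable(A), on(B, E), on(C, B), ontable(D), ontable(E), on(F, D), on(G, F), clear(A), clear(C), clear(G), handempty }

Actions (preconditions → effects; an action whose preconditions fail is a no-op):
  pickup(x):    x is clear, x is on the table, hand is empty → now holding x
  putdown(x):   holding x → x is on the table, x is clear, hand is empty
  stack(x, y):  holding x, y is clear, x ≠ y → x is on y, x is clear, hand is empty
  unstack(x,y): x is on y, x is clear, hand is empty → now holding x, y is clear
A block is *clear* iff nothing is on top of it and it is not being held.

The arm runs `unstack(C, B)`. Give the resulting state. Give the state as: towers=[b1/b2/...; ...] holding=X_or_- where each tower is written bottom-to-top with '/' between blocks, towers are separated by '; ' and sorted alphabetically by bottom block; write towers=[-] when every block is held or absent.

towers=[A; D/F/G; E/B] holding=C

before: towers=[A; D/F/G; E/B/C] holding=-
pre[unstack(C, B)]: on(C,B) ok, clear(C) ok, handempty ok
all met → apply unstack(C, B)
after:  towers=[A; D/F/G; E/B] holding=C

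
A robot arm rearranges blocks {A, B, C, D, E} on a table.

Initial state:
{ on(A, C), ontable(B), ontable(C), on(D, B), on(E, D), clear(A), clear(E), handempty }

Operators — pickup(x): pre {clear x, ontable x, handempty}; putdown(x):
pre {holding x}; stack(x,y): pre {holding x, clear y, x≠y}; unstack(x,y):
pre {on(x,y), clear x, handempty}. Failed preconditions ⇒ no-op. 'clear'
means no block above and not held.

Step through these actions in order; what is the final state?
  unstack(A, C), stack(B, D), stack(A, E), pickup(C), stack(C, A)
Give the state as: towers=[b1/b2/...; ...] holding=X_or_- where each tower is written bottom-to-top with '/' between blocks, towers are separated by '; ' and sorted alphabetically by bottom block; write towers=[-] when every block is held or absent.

step 1 (unstack(A, C)): towers=[B/D/E; C] holding=A
step 2 (stack(B, D)) [no-op]: towers=[B/D/E; C] holding=A
step 3 (stack(A, E)): towers=[B/D/E/A; C] holding=-
step 4 (pickup(C)): towers=[B/D/E/A] holding=C
step 5 (stack(C, A)): towers=[B/D/E/A/C] holding=-

towers=[B/D/E/A/C] holding=-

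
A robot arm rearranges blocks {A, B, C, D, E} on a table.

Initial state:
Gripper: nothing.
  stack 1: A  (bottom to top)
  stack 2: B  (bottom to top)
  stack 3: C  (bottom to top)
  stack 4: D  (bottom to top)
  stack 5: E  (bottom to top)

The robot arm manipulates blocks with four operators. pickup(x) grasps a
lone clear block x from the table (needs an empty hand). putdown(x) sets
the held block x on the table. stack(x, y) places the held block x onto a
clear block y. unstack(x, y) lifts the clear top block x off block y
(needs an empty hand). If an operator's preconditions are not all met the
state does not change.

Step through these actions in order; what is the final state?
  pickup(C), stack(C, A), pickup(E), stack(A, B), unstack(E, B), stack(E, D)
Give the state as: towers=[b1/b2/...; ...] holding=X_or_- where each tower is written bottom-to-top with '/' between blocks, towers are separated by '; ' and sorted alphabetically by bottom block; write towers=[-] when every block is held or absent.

step 1 (pickup(C)): towers=[A; B; D; E] holding=C
step 2 (stack(C, A)): towers=[A/C; B; D; E] holding=-
step 3 (pickup(E)): towers=[A/C; B; D] holding=E
step 4 (stack(A, B)) [no-op]: towers=[A/C; B; D] holding=E
step 5 (unstack(E, B)) [no-op]: towers=[A/C; B; D] holding=E
step 6 (stack(E, D)): towers=[A/C; B; D/E] holding=-

towers=[A/C; B; D/E] holding=-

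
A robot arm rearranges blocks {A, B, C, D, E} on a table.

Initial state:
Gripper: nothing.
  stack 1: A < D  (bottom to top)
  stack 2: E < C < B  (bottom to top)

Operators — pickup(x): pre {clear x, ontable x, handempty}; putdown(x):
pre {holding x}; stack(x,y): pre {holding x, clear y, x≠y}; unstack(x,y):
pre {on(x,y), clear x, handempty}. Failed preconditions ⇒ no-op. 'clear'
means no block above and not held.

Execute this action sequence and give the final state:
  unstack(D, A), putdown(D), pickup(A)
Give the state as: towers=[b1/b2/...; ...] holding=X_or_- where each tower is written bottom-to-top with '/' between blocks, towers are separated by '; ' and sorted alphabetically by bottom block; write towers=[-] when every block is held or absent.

towers=[D; E/C/B] holding=A

step 1 (unstack(D, A)): towers=[A; E/C/B] holding=D
step 2 (putdown(D)): towers=[A; D; E/C/B] holding=-
step 3 (pickup(A)): towers=[D; E/C/B] holding=A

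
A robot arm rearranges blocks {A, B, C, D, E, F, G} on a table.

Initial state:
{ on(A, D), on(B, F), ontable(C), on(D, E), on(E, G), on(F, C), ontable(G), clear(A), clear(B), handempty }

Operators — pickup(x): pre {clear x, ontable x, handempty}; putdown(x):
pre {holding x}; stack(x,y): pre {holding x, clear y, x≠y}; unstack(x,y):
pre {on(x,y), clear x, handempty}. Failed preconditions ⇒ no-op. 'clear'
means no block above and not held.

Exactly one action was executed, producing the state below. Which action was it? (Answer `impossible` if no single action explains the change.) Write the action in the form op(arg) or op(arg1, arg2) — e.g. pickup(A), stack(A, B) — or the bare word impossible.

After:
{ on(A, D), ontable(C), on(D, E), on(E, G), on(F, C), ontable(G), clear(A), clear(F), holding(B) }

target: towers=[C/F; G/E/D/A] holding=B
     unstack(B, F) → towers=[C/F; G/E/D/A] holding=B  ← match
     unstack(A, D) → towers=[C/F/B; G/E/D] holding=A

unstack(B, F)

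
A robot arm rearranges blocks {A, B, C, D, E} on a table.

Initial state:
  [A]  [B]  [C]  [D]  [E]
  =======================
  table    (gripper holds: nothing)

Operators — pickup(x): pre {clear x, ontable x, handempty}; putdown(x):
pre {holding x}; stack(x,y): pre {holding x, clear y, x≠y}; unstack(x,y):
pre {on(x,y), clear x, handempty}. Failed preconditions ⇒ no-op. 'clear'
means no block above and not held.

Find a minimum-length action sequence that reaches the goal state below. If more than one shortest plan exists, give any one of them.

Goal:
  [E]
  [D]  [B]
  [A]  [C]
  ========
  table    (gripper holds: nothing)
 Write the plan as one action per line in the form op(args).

step 1 (pickup(B)): towers=[A; C; D; E] holding=B
step 2 (stack(B, C)): towers=[A; C/B; D; E] holding=-
step 3 (pickup(D)): towers=[A; C/B; E] holding=D
step 4 (stack(D, A)): towers=[A/D; C/B; E] holding=-
step 5 (pickup(E)): towers=[A/D; C/B] holding=E
step 6 (stack(E, D)): towers=[A/D/E; C/B] holding=-
goal check: towers=[A/D/E; C/B] holding=- — reached (length 6, optimal by BFS)

pickup(B)
stack(B, C)
pickup(D)
stack(D, A)
pickup(E)
stack(E, D)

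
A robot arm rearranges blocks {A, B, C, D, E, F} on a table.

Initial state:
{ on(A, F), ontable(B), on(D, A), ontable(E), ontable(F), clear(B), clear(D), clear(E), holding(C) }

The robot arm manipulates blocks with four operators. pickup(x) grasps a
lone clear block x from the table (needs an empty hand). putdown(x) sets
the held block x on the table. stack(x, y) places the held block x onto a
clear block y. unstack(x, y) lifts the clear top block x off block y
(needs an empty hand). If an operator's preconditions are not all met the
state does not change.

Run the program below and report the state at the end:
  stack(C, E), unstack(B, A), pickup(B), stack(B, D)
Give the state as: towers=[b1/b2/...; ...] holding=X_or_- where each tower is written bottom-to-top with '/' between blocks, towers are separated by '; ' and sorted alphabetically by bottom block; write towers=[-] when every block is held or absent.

step 1 (stack(C, E)): towers=[B; E/C; F/A/D] holding=-
step 2 (unstack(B, A)) [no-op]: towers=[B; E/C; F/A/D] holding=-
step 3 (pickup(B)): towers=[E/C; F/A/D] holding=B
step 4 (stack(B, D)): towers=[E/C; F/A/D/B] holding=-

towers=[E/C; F/A/D/B] holding=-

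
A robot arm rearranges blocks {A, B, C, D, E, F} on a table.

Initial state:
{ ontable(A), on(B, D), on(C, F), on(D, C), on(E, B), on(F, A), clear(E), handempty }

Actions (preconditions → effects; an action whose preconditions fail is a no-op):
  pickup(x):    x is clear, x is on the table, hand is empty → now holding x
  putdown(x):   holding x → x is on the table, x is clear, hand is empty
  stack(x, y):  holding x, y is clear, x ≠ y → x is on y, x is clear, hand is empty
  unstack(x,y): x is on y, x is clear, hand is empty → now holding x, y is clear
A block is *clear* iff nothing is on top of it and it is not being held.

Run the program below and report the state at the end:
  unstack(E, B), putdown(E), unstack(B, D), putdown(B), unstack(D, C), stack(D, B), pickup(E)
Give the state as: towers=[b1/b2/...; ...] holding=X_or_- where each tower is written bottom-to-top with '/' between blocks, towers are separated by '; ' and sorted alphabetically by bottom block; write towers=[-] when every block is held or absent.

towers=[A/F/C; B/D] holding=E

step 1 (unstack(E, B)): towers=[A/F/C/D/B] holding=E
step 2 (putdown(E)): towers=[A/F/C/D/B; E] holding=-
step 3 (unstack(B, D)): towers=[A/F/C/D; E] holding=B
step 4 (putdown(B)): towers=[A/F/C/D; B; E] holding=-
step 5 (unstack(D, C)): towers=[A/F/C; B; E] holding=D
step 6 (stack(D, B)): towers=[A/F/C; B/D; E] holding=-
step 7 (pickup(E)): towers=[A/F/C; B/D] holding=E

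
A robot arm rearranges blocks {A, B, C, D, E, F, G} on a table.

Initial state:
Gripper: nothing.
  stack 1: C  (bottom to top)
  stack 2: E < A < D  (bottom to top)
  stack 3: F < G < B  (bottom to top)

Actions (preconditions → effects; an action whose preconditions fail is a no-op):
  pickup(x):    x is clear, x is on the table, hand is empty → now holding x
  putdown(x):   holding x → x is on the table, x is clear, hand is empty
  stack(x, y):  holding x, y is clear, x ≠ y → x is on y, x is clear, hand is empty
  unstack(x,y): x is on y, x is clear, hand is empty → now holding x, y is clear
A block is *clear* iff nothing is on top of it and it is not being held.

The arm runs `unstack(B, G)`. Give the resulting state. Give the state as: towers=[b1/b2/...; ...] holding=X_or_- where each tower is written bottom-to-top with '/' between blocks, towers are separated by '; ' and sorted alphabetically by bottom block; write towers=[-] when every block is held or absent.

before: towers=[C; E/A/D; F/G/B] holding=-
pre[unstack(B, G)]: on(B,G) yes, clear(B) yes, handempty yes
all met → apply unstack(B, G)
after:  towers=[C; E/A/D; F/G] holding=B

towers=[C; E/A/D; F/G] holding=B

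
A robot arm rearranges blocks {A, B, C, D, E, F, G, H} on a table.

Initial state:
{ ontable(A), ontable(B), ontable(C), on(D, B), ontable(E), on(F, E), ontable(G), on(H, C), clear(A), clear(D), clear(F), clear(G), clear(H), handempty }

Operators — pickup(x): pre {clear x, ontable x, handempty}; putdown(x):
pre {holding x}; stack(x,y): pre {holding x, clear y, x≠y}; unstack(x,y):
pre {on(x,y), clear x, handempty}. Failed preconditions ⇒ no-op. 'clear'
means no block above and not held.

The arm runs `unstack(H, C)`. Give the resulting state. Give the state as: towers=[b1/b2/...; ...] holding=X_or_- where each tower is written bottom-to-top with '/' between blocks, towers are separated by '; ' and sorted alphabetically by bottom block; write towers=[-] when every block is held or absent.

before: towers=[A; B/D; C/H; E/F; G] holding=-
pre[unstack(H, C)]: on(H,C) yes, clear(H) yes, handempty yes
all met → apply unstack(H, C)
after:  towers=[A; B/D; C; E/F; G] holding=H

towers=[A; B/D; C; E/F; G] holding=H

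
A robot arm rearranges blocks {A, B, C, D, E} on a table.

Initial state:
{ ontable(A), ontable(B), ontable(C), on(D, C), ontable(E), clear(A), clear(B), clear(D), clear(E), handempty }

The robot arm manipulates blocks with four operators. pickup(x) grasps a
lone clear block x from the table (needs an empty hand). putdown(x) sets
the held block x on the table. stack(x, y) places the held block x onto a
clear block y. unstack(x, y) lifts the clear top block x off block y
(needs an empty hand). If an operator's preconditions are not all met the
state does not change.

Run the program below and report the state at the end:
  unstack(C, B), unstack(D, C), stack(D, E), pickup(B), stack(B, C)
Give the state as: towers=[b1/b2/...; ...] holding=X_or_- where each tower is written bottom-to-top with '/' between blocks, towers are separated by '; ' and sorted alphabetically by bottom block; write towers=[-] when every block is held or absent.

step 1 (unstack(C, B)) [no-op]: towers=[A; B; C/D; E] holding=-
step 2 (unstack(D, C)): towers=[A; B; C; E] holding=D
step 3 (stack(D, E)): towers=[A; B; C; E/D] holding=-
step 4 (pickup(B)): towers=[A; C; E/D] holding=B
step 5 (stack(B, C)): towers=[A; C/B; E/D] holding=-

towers=[A; C/B; E/D] holding=-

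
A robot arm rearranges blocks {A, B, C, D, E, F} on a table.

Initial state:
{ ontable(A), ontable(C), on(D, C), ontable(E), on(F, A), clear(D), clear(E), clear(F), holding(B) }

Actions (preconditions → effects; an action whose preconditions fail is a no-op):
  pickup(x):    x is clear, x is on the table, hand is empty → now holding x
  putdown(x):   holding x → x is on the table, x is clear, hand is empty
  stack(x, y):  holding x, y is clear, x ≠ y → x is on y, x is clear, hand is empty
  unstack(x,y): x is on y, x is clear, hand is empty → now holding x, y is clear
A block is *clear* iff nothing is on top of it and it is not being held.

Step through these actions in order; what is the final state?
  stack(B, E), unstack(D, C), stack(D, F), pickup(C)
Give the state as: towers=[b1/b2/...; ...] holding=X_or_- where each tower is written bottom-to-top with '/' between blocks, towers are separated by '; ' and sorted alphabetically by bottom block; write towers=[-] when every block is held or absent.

step 1 (stack(B, E)): towers=[A/F; C/D; E/B] holding=-
step 2 (unstack(D, C)): towers=[A/F; C; E/B] holding=D
step 3 (stack(D, F)): towers=[A/F/D; C; E/B] holding=-
step 4 (pickup(C)): towers=[A/F/D; E/B] holding=C

towers=[A/F/D; E/B] holding=C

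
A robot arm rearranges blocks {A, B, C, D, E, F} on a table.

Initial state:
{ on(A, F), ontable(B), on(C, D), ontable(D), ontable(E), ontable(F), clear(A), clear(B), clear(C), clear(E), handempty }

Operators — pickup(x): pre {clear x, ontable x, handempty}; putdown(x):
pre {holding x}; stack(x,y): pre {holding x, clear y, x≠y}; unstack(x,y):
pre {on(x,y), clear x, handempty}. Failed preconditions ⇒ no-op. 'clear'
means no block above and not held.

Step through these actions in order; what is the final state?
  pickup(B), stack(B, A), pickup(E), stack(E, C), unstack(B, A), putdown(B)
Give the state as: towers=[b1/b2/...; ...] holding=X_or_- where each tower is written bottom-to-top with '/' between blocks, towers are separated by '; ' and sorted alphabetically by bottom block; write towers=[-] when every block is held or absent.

towers=[B; D/C/E; F/A] holding=-

step 1 (pickup(B)): towers=[D/C; E; F/A] holding=B
step 2 (stack(B, A)): towers=[D/C; E; F/A/B] holding=-
step 3 (pickup(E)): towers=[D/C; F/A/B] holding=E
step 4 (stack(E, C)): towers=[D/C/E; F/A/B] holding=-
step 5 (unstack(B, A)): towers=[D/C/E; F/A] holding=B
step 6 (putdown(B)): towers=[B; D/C/E; F/A] holding=-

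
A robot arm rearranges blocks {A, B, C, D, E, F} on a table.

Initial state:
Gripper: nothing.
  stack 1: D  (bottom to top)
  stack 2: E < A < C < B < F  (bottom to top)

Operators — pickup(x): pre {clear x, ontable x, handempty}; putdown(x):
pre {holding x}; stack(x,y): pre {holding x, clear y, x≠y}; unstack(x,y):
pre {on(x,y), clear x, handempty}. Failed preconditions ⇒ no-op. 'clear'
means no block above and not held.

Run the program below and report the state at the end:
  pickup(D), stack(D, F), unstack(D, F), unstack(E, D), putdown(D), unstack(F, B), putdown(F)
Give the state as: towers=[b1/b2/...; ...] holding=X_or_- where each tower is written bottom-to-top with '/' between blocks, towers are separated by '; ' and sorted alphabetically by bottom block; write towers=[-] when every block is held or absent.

towers=[D; E/A/C/B; F] holding=-

step 1 (pickup(D)): towers=[E/A/C/B/F] holding=D
step 2 (stack(D, F)): towers=[E/A/C/B/F/D] holding=-
step 3 (unstack(D, F)): towers=[E/A/C/B/F] holding=D
step 4 (unstack(E, D)) [no-op]: towers=[E/A/C/B/F] holding=D
step 5 (putdown(D)): towers=[D; E/A/C/B/F] holding=-
step 6 (unstack(F, B)): towers=[D; E/A/C/B] holding=F
step 7 (putdown(F)): towers=[D; E/A/C/B; F] holding=-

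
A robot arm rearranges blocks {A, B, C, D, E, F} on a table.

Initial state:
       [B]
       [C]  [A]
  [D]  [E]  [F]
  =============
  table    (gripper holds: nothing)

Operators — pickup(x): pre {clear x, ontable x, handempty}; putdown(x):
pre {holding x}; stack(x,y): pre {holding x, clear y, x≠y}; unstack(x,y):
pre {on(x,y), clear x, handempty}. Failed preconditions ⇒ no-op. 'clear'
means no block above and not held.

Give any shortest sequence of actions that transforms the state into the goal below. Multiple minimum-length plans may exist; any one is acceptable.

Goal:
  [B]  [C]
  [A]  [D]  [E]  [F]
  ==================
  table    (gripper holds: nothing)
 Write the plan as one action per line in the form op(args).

unstack(A, F)
putdown(A)
unstack(B, C)
stack(B, A)
unstack(C, E)
stack(C, D)

step 1 (unstack(A, F)): towers=[D; E/C/B; F] holding=A
step 2 (putdown(A)): towers=[A; D; E/C/B; F] holding=-
step 3 (unstack(B, C)): towers=[A; D; E/C; F] holding=B
step 4 (stack(B, A)): towers=[A/B; D; E/C; F] holding=-
step 5 (unstack(C, E)): towers=[A/B; D; E; F] holding=C
step 6 (stack(C, D)): towers=[A/B; D/C; E; F] holding=-
goal check: towers=[A/B; D/C; E; F] holding=- — reached (length 6, optimal by BFS)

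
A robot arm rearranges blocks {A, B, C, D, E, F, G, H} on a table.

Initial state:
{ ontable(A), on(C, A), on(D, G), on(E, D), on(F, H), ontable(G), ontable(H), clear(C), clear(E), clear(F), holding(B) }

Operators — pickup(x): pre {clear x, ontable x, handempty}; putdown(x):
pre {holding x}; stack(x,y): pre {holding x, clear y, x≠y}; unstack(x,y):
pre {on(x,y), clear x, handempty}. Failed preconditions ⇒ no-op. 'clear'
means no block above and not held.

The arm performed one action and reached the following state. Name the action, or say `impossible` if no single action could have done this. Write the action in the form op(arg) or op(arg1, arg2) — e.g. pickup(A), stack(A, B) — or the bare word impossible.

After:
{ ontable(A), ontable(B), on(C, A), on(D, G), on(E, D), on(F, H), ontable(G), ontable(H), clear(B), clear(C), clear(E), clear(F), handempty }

putdown(B)

target: towers=[A/C; B; G/D/E; H/F] holding=-
        putdown(B) → towers=[A/C; B; G/D/E; H/F] holding=-  ← match
       stack(B, E) → towers=[A/C; G/D/E/B; H/F] holding=-
       stack(B, F) → towers=[A/C; G/D/E; H/F/B] holding=-
       stack(B, C) → towers=[A/C/B; G/D/E; H/F] holding=-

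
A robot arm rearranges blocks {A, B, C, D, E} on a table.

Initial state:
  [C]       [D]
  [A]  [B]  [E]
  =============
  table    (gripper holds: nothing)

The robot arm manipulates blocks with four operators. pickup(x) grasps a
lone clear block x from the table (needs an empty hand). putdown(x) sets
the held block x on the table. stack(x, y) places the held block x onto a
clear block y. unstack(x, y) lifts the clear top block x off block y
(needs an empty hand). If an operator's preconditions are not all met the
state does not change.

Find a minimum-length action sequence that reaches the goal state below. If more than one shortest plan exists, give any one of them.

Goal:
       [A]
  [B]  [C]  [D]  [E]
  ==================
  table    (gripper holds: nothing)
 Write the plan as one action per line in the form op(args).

step 1 (unstack(D, E)): towers=[A/C; B; E] holding=D
step 2 (putdown(D)): towers=[A/C; B; D; E] holding=-
step 3 (unstack(C, A)): towers=[A; B; D; E] holding=C
step 4 (putdown(C)): towers=[A; B; C; D; E] holding=-
step 5 (pickup(A)): towers=[B; C; D; E] holding=A
step 6 (stack(A, C)): towers=[B; C/A; D; E] holding=-
goal check: towers=[B; C/A; D; E] holding=- — reached (length 6, optimal by BFS)

unstack(D, E)
putdown(D)
unstack(C, A)
putdown(C)
pickup(A)
stack(A, C)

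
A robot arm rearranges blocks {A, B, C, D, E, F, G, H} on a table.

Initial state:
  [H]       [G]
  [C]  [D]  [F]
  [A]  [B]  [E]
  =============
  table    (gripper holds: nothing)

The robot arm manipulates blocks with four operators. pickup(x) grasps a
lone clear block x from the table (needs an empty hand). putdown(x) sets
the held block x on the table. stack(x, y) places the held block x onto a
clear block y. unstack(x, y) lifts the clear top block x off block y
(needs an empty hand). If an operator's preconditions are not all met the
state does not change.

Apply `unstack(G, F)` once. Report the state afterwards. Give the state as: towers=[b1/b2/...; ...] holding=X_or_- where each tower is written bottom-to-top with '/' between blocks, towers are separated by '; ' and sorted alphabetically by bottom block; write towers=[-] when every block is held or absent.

towers=[A/C/H; B/D; E/F] holding=G

before: towers=[A/C/H; B/D; E/F/G] holding=-
pre[unstack(G, F)]: on(G,F) ✓, clear(G) ✓, handempty ✓
all met → apply unstack(G, F)
after:  towers=[A/C/H; B/D; E/F] holding=G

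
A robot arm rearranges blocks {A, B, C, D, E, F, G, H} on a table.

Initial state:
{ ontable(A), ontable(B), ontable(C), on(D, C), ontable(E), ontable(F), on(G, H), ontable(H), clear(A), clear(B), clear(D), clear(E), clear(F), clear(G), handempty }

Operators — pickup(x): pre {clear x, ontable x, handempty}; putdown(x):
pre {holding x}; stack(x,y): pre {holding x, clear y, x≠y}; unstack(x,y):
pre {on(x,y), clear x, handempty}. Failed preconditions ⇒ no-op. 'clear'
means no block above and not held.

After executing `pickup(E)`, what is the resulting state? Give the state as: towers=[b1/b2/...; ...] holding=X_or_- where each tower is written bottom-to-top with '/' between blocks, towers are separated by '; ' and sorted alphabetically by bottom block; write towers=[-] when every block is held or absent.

towers=[A; B; C/D; F; H/G] holding=E

before: towers=[A; B; C/D; E; F; H/G] holding=-
pre[pickup(E)]: clear(E) yes, ontable(E) yes, handempty yes
all met → apply pickup(E)
after:  towers=[A; B; C/D; F; H/G] holding=E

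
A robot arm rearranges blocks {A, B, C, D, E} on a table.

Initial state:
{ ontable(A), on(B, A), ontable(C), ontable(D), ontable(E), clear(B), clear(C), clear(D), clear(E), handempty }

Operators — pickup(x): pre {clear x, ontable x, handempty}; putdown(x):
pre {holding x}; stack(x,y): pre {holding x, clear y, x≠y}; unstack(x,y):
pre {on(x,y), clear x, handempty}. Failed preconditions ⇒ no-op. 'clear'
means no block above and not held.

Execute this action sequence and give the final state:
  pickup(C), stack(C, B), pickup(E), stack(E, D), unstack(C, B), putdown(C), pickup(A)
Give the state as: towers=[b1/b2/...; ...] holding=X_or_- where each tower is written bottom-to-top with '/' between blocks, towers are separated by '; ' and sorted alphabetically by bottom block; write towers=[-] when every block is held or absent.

step 1 (pickup(C)): towers=[A/B; D; E] holding=C
step 2 (stack(C, B)): towers=[A/B/C; D; E] holding=-
step 3 (pickup(E)): towers=[A/B/C; D] holding=E
step 4 (stack(E, D)): towers=[A/B/C; D/E] holding=-
step 5 (unstack(C, B)): towers=[A/B; D/E] holding=C
step 6 (putdown(C)): towers=[A/B; C; D/E] holding=-
step 7 (pickup(A)) [no-op]: towers=[A/B; C; D/E] holding=-

towers=[A/B; C; D/E] holding=-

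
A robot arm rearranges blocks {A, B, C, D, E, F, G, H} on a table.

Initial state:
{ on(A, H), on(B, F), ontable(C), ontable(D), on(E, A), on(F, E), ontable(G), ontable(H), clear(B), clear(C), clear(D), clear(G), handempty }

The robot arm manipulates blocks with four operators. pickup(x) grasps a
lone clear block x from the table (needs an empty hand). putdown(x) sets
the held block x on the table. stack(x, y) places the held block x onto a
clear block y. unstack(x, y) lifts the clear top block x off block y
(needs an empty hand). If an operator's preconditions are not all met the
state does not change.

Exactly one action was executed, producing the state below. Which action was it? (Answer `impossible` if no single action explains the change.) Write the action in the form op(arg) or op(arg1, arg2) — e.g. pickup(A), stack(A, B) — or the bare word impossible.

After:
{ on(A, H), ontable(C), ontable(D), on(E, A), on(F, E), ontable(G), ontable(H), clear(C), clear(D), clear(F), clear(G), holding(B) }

target: towers=[C; D; G; H/A/E/F] holding=B
         pickup(G) → towers=[C; D; H/A/E/F/B] holding=G
     unstack(B, F) → towers=[C; D; G; H/A/E/F] holding=B  ← match
         pickup(D) → towers=[C; G; H/A/E/F/B] holding=D
         pickup(C) → towers=[D; G; H/A/E/F/B] holding=C

unstack(B, F)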